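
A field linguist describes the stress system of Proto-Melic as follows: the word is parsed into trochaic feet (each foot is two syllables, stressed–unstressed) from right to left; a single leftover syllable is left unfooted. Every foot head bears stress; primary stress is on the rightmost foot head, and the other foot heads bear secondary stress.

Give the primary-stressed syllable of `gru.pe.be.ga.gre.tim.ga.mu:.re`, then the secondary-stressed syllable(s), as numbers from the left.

primary 8, secondary 2, 4, 6

Parse right to left into trochaic (ˈσσ) feet: gru (ˈpe.be) (ˈga.gre) (ˈtim.ga) (ˈmu:.re). Syllable 1 is left unfooted.
Foot heads (stressed positions): 2, 4, 6, 8.
End Rule Rightmost: primary stress on the rightmost head = syllable 8.
Secondary stress on 2, 4, 6: gru.ˌpe.be.ˌga.gre.ˌtim.ga.ˈmu:.re.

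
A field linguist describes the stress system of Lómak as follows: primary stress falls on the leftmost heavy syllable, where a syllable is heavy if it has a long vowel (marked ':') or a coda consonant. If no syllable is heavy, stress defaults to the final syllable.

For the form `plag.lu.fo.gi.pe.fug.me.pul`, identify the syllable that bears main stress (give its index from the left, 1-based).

1

Weights: 1 plag H, 2 lu L, 3 fo L, 4 gi L, 5 pe L, 6 fug H, 7 me L, 8 pul H.
Heavy syllables in the domain: 1, 6, 8. The leftmost is syllable 1 (plag).
Primary stress: syllable 1 → ˈplag.lu.fo.gi.pe.fug.me.pul.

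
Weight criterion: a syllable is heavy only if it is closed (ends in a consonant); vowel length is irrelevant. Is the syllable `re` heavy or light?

`re`: short vowel, open (no coda). Open (no coda) → light.

light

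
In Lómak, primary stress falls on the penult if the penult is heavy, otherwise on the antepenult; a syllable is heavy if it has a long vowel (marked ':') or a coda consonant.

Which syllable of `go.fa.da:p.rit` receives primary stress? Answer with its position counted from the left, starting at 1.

3

Weights: 2 fa L, 3 da:p H, 4 rit H.
The penult (syllable 3, da:p) is heavy, so it takes stress.
Primary stress: syllable 3 → go.fa.ˈda:p.rit.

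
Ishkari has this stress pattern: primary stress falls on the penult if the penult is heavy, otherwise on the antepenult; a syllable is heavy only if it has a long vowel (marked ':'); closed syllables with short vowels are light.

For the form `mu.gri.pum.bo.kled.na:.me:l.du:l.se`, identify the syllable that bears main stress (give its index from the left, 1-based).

8

Weights: 7 me:l H, 8 du:l H, 9 se L.
The penult (syllable 8, du:l) is heavy, so it takes stress.
Primary stress: syllable 8 → mu.gri.pum.bo.kled.na:.me:l.ˈdu:l.se.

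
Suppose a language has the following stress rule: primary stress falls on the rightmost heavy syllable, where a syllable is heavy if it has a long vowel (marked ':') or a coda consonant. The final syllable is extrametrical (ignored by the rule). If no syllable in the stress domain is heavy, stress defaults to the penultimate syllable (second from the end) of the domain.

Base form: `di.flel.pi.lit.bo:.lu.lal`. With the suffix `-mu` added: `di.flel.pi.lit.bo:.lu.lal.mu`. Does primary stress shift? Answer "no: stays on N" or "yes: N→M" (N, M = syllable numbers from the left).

Base `di.flel.pi.lit.bo:.lu.lal` (7 syllables):
  The final syllable (7, lal) is extrametrical; the stress domain is syllables 1–6.
  Weights: 1 di L, 2 flel H, 3 pi L, 4 lit H, 5 bo: H, 6 lu L.
  Heavy syllables in the domain: 2, 4, 5. The rightmost is syllable 5 (bo:).
  → primary stress on syllable 5.
Suffixed `di.flel.pi.lit.bo:.lu.lal.mu` (8 syllables):
  The final syllable (8, mu) is extrametrical; the stress domain is syllables 1–7.
  Weights: 1 di L, 2 flel H, 3 pi L, 4 lit H, 5 bo: H, 6 lu L, 7 lal H.
  Heavy syllables in the domain: 2, 4, 5, 7. The rightmost is syllable 7 (lal).
  → primary stress on syllable 7.

yes: 5→7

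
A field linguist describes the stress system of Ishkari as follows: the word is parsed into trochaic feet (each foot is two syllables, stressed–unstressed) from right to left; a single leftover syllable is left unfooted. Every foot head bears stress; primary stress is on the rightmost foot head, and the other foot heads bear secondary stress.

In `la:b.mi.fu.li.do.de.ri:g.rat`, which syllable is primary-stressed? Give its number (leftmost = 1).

Parse right to left into trochaic (ˈσσ) feet: (ˈla:b.mi) (ˈfu.li) (ˈdo.de) (ˈri:g.rat).
Foot heads (stressed positions): 1, 3, 5, 7.
End Rule Rightmost: primary stress on the rightmost head = syllable 7.
Primary stress: syllable 7 → la:b.mi.fu.li.do.de.ˈri:g.rat.

7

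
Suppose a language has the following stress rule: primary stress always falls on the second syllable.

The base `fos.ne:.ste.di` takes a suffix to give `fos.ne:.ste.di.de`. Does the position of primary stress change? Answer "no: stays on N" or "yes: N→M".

Base `fos.ne:.ste.di` (4 syllables):
  The word has 4 syllables; the second syllable is syllable 2 (ne:).
  → primary stress on syllable 2.
Suffixed `fos.ne:.ste.di.de` (5 syllables):
  The word has 5 syllables; the second syllable is syllable 2 (ne:).
  → primary stress on syllable 2.

no: stays on 2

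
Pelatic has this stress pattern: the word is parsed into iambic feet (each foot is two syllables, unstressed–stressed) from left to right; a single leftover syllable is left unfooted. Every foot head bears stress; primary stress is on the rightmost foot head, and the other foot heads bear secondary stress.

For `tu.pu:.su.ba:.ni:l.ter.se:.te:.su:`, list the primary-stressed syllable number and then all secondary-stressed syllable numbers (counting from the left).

Parse left to right into iambic (σˈσ) feet: (tu.ˈpu:) (su.ˈba:) (ni:l.ˈter) (se:.ˈte:) su:. Syllable 9 is left unfooted.
Foot heads (stressed positions): 2, 4, 6, 8.
End Rule Rightmost: primary stress on the rightmost head = syllable 8.
Secondary stress on 2, 4, 6: tu.ˌpu:.su.ˌba:.ni:l.ˌter.se:.ˈte:.su:.

primary 8, secondary 2, 4, 6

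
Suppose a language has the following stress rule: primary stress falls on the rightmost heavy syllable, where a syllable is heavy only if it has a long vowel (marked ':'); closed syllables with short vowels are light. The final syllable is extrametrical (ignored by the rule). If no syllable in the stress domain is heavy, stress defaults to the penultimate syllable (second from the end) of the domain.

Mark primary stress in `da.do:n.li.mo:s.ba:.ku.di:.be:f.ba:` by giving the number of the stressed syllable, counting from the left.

8

The final syllable (9, ba:) is extrametrical; the stress domain is syllables 1–8.
Weights: 1 da L, 2 do:n H, 3 li L, 4 mo:s H, 5 ba: H, 6 ku L, 7 di: H, 8 be:f H.
Heavy syllables in the domain: 2, 4, 5, 7, 8. The rightmost is syllable 8 (be:f).
Primary stress: syllable 8 → da.do:n.li.mo:s.ba:.ku.di:.ˈbe:f.ba:.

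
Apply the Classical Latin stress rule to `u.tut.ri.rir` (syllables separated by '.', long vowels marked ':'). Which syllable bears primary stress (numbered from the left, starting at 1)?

Classical Latin: stress the penult if heavy (long vowel or closed), else the antepenult.
Weights: 2 tut H, 3 ri L, 4 rir H.
The penult (syllable 3, ri) is light, so stress falls on the antepenult (syllable 2, tut).
Stress on syllable 2: u.ˈtut.ri.rir.

2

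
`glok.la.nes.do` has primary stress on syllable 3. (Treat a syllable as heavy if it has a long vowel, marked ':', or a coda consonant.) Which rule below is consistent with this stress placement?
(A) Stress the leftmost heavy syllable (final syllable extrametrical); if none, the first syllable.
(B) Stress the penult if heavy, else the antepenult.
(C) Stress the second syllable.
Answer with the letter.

B

Rule A → syllable 1 (observed: 3).
Rule B → syllable 3 ✓.
Rule C → syllable 2 (observed: 3).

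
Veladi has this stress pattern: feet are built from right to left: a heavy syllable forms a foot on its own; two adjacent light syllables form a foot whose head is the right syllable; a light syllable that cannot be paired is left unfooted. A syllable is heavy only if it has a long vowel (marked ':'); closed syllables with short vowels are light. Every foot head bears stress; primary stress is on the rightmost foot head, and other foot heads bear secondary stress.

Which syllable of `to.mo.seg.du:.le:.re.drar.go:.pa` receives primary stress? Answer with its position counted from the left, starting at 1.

8

Weights: 1 to L, 2 mo L, 3 seg L, 4 du: H, 5 le: H, 6 re L, 7 drar L, 8 go: H, 9 pa L.
Parse right to left (heavy = foot alone; LL = one foot; stranded L unfooted): to (mo.ˈseg) (ˈdu:) (ˈle:) (re.ˈdrar) (ˈgo:) pa.
Foot heads: 3, 4, 5, 7, 8.
Primary stress on the rightmost head = syllable 8.
Primary stress: syllable 8 → to.mo.seg.du:.le:.re.drar.ˈgo:.pa.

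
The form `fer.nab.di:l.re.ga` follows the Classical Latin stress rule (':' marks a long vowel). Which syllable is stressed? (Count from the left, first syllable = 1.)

Classical Latin: stress the penult if heavy (long vowel or closed), else the antepenult.
Weights: 3 di:l H, 4 re L, 5 ga L.
The penult (syllable 4, re) is light, so stress falls on the antepenult (syllable 3, di:l).
Stress on syllable 3: fer.nab.ˈdi:l.re.ga.

3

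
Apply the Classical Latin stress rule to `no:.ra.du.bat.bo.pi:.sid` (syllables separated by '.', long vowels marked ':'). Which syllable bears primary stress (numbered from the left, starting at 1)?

Classical Latin: stress the penult if heavy (long vowel or closed), else the antepenult.
Weights: 5 bo L, 6 pi: H, 7 sid H.
The penult (syllable 6, pi:) is heavy, so it takes stress.
Stress on syllable 6: no:.ra.du.bat.bo.ˈpi:.sid.

6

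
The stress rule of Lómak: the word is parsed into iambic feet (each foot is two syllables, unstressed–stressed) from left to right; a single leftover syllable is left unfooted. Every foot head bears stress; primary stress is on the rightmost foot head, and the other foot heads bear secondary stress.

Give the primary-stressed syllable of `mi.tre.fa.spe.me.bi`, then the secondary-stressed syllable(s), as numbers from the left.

Parse left to right into iambic (σˈσ) feet: (mi.ˈtre) (fa.ˈspe) (me.ˈbi).
Foot heads (stressed positions): 2, 4, 6.
End Rule Rightmost: primary stress on the rightmost head = syllable 6.
Secondary stress on 2, 4: mi.ˌtre.fa.ˌspe.me.ˈbi.

primary 6, secondary 2, 4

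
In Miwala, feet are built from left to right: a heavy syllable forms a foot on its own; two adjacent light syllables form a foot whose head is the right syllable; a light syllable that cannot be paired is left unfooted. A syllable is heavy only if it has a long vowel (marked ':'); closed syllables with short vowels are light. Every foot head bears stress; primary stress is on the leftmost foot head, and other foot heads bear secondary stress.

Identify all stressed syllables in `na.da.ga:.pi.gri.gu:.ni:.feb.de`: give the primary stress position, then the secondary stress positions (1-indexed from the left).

primary 2, secondary 3, 5, 6, 7, 9

Weights: 1 na L, 2 da L, 3 ga: H, 4 pi L, 5 gri L, 6 gu: H, 7 ni: H, 8 feb L, 9 de L.
Parse left to right (heavy = foot alone; LL = one foot; stranded L unfooted): (na.ˈda) (ˈga:) (pi.ˈgri) (ˈgu:) (ˈni:) (feb.ˈde).
Foot heads: 2, 3, 5, 6, 7, 9.
Primary stress on the leftmost head = syllable 2.
Secondary stress on 3, 5, 6, 7, 9: na.ˈda.ˌga:.pi.ˌgri.ˌgu:.ˌni:.feb.ˌde.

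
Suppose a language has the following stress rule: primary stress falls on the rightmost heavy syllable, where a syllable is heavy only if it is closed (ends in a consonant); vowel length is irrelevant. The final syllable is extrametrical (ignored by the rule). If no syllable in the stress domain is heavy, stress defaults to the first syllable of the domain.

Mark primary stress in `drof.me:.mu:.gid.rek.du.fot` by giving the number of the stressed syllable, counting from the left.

5

The final syllable (7, fot) is extrametrical; the stress domain is syllables 1–6.
Weights: 1 drof H, 2 me: L, 3 mu: L, 4 gid H, 5 rek H, 6 du L.
Heavy syllables in the domain: 1, 4, 5. The rightmost is syllable 5 (rek).
Primary stress: syllable 5 → drof.me:.mu:.gid.ˈrek.du.fot.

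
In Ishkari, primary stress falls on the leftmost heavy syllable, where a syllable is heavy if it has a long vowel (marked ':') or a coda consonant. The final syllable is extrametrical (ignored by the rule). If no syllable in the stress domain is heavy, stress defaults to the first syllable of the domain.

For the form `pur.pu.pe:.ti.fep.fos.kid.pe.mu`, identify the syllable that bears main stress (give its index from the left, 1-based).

The final syllable (9, mu) is extrametrical; the stress domain is syllables 1–8.
Weights: 1 pur H, 2 pu L, 3 pe: H, 4 ti L, 5 fep H, 6 fos H, 7 kid H, 8 pe L.
Heavy syllables in the domain: 1, 3, 5, 6, 7. The leftmost is syllable 1 (pur).
Primary stress: syllable 1 → ˈpur.pu.pe:.ti.fep.fos.kid.pe.mu.

1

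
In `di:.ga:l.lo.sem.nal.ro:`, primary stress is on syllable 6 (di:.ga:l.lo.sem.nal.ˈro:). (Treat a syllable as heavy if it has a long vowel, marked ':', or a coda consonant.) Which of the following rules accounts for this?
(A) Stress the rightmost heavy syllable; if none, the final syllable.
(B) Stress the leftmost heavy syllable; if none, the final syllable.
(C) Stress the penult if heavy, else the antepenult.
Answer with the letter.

A

Rule A → syllable 6 ✓.
Rule B → syllable 1 (observed: 6).
Rule C → syllable 5 (observed: 6).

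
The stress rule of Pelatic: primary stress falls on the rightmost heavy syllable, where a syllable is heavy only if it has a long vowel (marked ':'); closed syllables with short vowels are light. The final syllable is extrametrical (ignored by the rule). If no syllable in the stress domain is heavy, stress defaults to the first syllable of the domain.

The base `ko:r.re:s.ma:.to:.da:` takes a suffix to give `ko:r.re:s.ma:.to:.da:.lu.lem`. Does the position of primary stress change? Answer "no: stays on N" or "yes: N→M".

Base `ko:r.re:s.ma:.to:.da:` (5 syllables):
  The final syllable (5, da:) is extrametrical; the stress domain is syllables 1–4.
  Weights: 1 ko:r H, 2 re:s H, 3 ma: H, 4 to: H.
  Heavy syllables in the domain: 1, 2, 3, 4. The rightmost is syllable 4 (to:).
  → primary stress on syllable 4.
Suffixed `ko:r.re:s.ma:.to:.da:.lu.lem` (7 syllables):
  The final syllable (7, lem) is extrametrical; the stress domain is syllables 1–6.
  Weights: 1 ko:r H, 2 re:s H, 3 ma: H, 4 to: H, 5 da: H, 6 lu L.
  Heavy syllables in the domain: 1, 2, 3, 4, 5. The rightmost is syllable 5 (da:).
  → primary stress on syllable 5.

yes: 4→5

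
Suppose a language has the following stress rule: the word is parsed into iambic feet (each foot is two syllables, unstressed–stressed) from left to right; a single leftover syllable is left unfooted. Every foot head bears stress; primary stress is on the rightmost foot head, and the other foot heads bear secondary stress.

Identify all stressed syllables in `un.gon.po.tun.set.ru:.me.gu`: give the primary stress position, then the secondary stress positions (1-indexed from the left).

Parse left to right into iambic (σˈσ) feet: (un.ˈgon) (po.ˈtun) (set.ˈru:) (me.ˈgu).
Foot heads (stressed positions): 2, 4, 6, 8.
End Rule Rightmost: primary stress on the rightmost head = syllable 8.
Secondary stress on 2, 4, 6: un.ˌgon.po.ˌtun.set.ˌru:.me.ˈgu.

primary 8, secondary 2, 4, 6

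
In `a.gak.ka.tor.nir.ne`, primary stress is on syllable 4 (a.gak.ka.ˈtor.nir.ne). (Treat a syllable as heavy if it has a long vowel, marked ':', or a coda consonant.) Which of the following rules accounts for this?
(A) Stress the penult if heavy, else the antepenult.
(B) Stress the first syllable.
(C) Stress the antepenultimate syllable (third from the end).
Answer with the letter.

C

Rule A → syllable 5 (observed: 4).
Rule B → syllable 1 (observed: 4).
Rule C → syllable 4 ✓.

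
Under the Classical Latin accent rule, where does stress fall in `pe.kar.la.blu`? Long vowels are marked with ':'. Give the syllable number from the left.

2

Classical Latin: stress the penult if heavy (long vowel or closed), else the antepenult.
Weights: 2 kar H, 3 la L, 4 blu L.
The penult (syllable 3, la) is light, so stress falls on the antepenult (syllable 2, kar).
Stress on syllable 2: pe.ˈkar.la.blu.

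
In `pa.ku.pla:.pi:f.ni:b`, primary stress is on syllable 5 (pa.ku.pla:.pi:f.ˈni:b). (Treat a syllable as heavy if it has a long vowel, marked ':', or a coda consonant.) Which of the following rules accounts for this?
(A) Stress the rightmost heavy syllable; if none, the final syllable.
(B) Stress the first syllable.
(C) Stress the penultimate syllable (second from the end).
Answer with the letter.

Rule A → syllable 5 ✓.
Rule B → syllable 1 (observed: 5).
Rule C → syllable 4 (observed: 5).

A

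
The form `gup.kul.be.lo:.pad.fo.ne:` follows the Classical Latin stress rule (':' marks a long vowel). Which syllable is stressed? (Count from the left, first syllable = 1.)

5

Classical Latin: stress the penult if heavy (long vowel or closed), else the antepenult.
Weights: 5 pad H, 6 fo L, 7 ne: H.
The penult (syllable 6, fo) is light, so stress falls on the antepenult (syllable 5, pad).
Stress on syllable 5: gup.kul.be.lo:.ˈpad.fo.ne:.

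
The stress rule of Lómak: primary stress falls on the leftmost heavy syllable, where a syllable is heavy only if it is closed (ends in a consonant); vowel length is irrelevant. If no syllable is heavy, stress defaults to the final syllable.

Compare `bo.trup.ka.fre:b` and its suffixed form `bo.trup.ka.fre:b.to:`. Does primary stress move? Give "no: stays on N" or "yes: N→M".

no: stays on 2

Base `bo.trup.ka.fre:b` (4 syllables):
  Weights: 1 bo L, 2 trup H, 3 ka L, 4 fre:b H.
  Heavy syllables in the domain: 2, 4. The leftmost is syllable 2 (trup).
  → primary stress on syllable 2.
Suffixed `bo.trup.ka.fre:b.to:` (5 syllables):
  Weights: 1 bo L, 2 trup H, 3 ka L, 4 fre:b H, 5 to: L.
  Heavy syllables in the domain: 2, 4. The leftmost is syllable 2 (trup).
  → primary stress on syllable 2.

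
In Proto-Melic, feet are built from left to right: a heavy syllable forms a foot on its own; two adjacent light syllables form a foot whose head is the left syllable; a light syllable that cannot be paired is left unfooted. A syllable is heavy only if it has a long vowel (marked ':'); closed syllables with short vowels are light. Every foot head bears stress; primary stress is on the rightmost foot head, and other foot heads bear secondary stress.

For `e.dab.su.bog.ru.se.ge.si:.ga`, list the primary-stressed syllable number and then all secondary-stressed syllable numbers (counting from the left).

Weights: 1 e L, 2 dab L, 3 su L, 4 bog L, 5 ru L, 6 se L, 7 ge L, 8 si: H, 9 ga L.
Parse left to right (heavy = foot alone; LL = one foot; stranded L unfooted): (ˈe.dab) (ˈsu.bog) (ˈru.se) ge (ˈsi:) ga.
Foot heads: 1, 3, 5, 8.
Primary stress on the rightmost head = syllable 8.
Secondary stress on 1, 3, 5: ˌe.dab.ˌsu.bog.ˌru.se.ge.ˈsi:.ga.

primary 8, secondary 1, 3, 5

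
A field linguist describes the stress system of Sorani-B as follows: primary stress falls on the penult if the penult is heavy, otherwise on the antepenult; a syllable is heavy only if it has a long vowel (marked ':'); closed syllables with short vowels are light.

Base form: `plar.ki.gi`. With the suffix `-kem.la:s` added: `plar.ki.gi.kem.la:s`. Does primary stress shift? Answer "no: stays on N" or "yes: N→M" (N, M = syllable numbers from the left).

Base `plar.ki.gi` (3 syllables):
  Weights: 1 plar L, 2 ki L, 3 gi L.
  The penult (syllable 2, ki) is light, so stress falls on the antepenult (syllable 1, plar).
  → primary stress on syllable 1.
Suffixed `plar.ki.gi.kem.la:s` (5 syllables):
  Weights: 3 gi L, 4 kem L, 5 la:s H.
  The penult (syllable 4, kem) is light, so stress falls on the antepenult (syllable 3, gi).
  → primary stress on syllable 3.

yes: 1→3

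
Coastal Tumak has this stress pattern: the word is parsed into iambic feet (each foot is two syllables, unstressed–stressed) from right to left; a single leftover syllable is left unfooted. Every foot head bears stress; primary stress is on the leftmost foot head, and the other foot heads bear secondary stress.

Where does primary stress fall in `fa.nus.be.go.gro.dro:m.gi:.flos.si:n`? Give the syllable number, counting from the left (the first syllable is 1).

3

Parse right to left into iambic (σˈσ) feet: fa (nus.ˈbe) (go.ˈgro) (dro:m.ˈgi:) (flos.ˈsi:n). Syllable 1 is left unfooted.
Foot heads (stressed positions): 3, 5, 7, 9.
End Rule Leftmost: primary stress on the leftmost head = syllable 3.
Primary stress: syllable 3 → fa.nus.ˈbe.go.gro.dro:m.gi:.flos.si:n.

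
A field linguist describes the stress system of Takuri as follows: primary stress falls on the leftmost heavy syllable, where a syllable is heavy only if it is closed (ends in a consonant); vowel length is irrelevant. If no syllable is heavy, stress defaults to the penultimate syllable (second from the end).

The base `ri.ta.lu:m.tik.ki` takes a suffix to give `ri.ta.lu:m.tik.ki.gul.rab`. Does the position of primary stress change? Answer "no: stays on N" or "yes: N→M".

no: stays on 3

Base `ri.ta.lu:m.tik.ki` (5 syllables):
  Weights: 1 ri L, 2 ta L, 3 lu:m H, 4 tik H, 5 ki L.
  Heavy syllables in the domain: 3, 4. The leftmost is syllable 3 (lu:m).
  → primary stress on syllable 3.
Suffixed `ri.ta.lu:m.tik.ki.gul.rab` (7 syllables):
  Weights: 1 ri L, 2 ta L, 3 lu:m H, 4 tik H, 5 ki L, 6 gul H, 7 rab H.
  Heavy syllables in the domain: 3, 4, 6, 7. The leftmost is syllable 3 (lu:m).
  → primary stress on syllable 3.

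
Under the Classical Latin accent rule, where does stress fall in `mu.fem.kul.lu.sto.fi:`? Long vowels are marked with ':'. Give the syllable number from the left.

4

Classical Latin: stress the penult if heavy (long vowel or closed), else the antepenult.
Weights: 4 lu L, 5 sto L, 6 fi: H.
The penult (syllable 5, sto) is light, so stress falls on the antepenult (syllable 4, lu).
Stress on syllable 4: mu.fem.kul.ˈlu.sto.fi:.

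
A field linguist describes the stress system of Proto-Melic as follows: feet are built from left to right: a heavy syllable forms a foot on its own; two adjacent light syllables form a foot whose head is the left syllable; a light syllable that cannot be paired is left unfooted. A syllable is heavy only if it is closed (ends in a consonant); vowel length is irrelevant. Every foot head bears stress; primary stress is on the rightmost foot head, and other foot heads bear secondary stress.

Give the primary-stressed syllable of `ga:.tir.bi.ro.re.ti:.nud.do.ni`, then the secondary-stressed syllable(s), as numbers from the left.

Weights: 1 ga: L, 2 tir H, 3 bi L, 4 ro L, 5 re L, 6 ti: L, 7 nud H, 8 do L, 9 ni L.
Parse left to right (heavy = foot alone; LL = one foot; stranded L unfooted): ga: (ˈtir) (ˈbi.ro) (ˈre.ti:) (ˈnud) (ˈdo.ni).
Foot heads: 2, 3, 5, 7, 8.
Primary stress on the rightmost head = syllable 8.
Secondary stress on 2, 3, 5, 7: ga:.ˌtir.ˌbi.ro.ˌre.ti:.ˌnud.ˈdo.ni.

primary 8, secondary 2, 3, 5, 7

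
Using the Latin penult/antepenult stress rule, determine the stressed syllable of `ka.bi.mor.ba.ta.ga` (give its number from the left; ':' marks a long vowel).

4

Classical Latin: stress the penult if heavy (long vowel or closed), else the antepenult.
Weights: 4 ba L, 5 ta L, 6 ga L.
The penult (syllable 5, ta) is light, so stress falls on the antepenult (syllable 4, ba).
Stress on syllable 4: ka.bi.mor.ˈba.ta.ga.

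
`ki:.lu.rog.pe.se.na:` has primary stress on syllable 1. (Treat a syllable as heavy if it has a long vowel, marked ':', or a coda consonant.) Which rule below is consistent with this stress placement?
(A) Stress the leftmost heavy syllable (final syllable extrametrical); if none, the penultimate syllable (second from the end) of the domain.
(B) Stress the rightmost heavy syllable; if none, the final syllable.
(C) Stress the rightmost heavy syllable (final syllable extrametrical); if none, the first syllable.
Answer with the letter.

A

Rule A → syllable 1 ✓.
Rule B → syllable 6 (observed: 1).
Rule C → syllable 3 (observed: 1).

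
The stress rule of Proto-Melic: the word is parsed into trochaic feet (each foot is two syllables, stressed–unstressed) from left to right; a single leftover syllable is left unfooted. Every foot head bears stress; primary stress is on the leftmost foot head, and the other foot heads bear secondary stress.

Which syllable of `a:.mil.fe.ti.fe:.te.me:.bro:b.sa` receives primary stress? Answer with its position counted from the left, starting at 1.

Parse left to right into trochaic (ˈσσ) feet: (ˈa:.mil) (ˈfe.ti) (ˈfe:.te) (ˈme:.bro:b) sa. Syllable 9 is left unfooted.
Foot heads (stressed positions): 1, 3, 5, 7.
End Rule Leftmost: primary stress on the leftmost head = syllable 1.
Primary stress: syllable 1 → ˈa:.mil.fe.ti.fe:.te.me:.bro:b.sa.

1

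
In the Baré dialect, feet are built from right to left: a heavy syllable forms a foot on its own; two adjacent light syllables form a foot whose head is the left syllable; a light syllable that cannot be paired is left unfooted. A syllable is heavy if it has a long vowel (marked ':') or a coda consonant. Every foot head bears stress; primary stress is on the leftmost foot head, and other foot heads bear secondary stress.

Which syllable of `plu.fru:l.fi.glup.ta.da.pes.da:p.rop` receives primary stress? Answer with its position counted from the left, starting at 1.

Weights: 1 plu L, 2 fru:l H, 3 fi L, 4 glup H, 5 ta L, 6 da L, 7 pes H, 8 da:p H, 9 rop H.
Parse right to left (heavy = foot alone; LL = one foot; stranded L unfooted): plu (ˈfru:l) fi (ˈglup) (ˈta.da) (ˈpes) (ˈda:p) (ˈrop).
Foot heads: 2, 4, 5, 7, 8, 9.
Primary stress on the leftmost head = syllable 2.
Primary stress: syllable 2 → plu.ˈfru:l.fi.glup.ta.da.pes.da:p.rop.

2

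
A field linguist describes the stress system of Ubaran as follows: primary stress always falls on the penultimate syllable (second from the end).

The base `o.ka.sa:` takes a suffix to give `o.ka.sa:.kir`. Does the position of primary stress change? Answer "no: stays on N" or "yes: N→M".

yes: 2→3

Base `o.ka.sa:` (3 syllables):
  The word has 3 syllables; the penultimate syllable (second from the end) is syllable 2 (ka).
  → primary stress on syllable 2.
Suffixed `o.ka.sa:.kir` (4 syllables):
  The word has 4 syllables; the penultimate syllable (second from the end) is syllable 3 (sa:).
  → primary stress on syllable 3.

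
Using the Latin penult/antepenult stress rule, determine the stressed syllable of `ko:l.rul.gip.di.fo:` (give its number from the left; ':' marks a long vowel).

3

Classical Latin: stress the penult if heavy (long vowel or closed), else the antepenult.
Weights: 3 gip H, 4 di L, 5 fo: H.
The penult (syllable 4, di) is light, so stress falls on the antepenult (syllable 3, gip).
Stress on syllable 3: ko:l.rul.ˈgip.di.fo:.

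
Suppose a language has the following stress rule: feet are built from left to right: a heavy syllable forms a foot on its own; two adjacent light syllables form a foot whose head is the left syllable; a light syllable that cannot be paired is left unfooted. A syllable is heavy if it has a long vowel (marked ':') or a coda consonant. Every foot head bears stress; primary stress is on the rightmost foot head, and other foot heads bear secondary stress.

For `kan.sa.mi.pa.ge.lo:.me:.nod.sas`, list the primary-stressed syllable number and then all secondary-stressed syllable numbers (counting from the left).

Weights: 1 kan H, 2 sa L, 3 mi L, 4 pa L, 5 ge L, 6 lo: H, 7 me: H, 8 nod H, 9 sas H.
Parse left to right (heavy = foot alone; LL = one foot; stranded L unfooted): (ˈkan) (ˈsa.mi) (ˈpa.ge) (ˈlo:) (ˈme:) (ˈnod) (ˈsas).
Foot heads: 1, 2, 4, 6, 7, 8, 9.
Primary stress on the rightmost head = syllable 9.
Secondary stress on 1, 2, 4, 6, 7, 8: ˌkan.ˌsa.mi.ˌpa.ge.ˌlo:.ˌme:.ˌnod.ˈsas.

primary 9, secondary 1, 2, 4, 6, 7, 8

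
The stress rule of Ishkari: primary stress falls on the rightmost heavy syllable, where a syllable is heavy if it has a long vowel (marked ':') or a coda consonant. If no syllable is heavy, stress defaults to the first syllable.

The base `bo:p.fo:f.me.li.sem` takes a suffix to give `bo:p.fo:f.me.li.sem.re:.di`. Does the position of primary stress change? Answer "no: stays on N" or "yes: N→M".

yes: 5→6

Base `bo:p.fo:f.me.li.sem` (5 syllables):
  Weights: 1 bo:p H, 2 fo:f H, 3 me L, 4 li L, 5 sem H.
  Heavy syllables in the domain: 1, 2, 5. The rightmost is syllable 5 (sem).
  → primary stress on syllable 5.
Suffixed `bo:p.fo:f.me.li.sem.re:.di` (7 syllables):
  Weights: 1 bo:p H, 2 fo:f H, 3 me L, 4 li L, 5 sem H, 6 re: H, 7 di L.
  Heavy syllables in the domain: 1, 2, 5, 6. The rightmost is syllable 6 (re:).
  → primary stress on syllable 6.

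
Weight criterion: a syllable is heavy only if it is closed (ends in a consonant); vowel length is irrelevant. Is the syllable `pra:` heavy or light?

`pra:`: long vowel, open (no coda). Open (no coda) → light.

light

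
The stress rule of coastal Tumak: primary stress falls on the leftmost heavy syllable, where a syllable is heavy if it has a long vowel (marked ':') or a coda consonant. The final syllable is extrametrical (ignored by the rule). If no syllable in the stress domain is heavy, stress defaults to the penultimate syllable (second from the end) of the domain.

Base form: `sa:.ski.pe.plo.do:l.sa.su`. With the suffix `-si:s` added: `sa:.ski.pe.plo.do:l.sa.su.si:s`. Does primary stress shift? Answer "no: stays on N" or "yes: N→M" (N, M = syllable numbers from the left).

Base `sa:.ski.pe.plo.do:l.sa.su` (7 syllables):
  The final syllable (7, su) is extrametrical; the stress domain is syllables 1–6.
  Weights: 1 sa: H, 2 ski L, 3 pe L, 4 plo L, 5 do:l H, 6 sa L.
  Heavy syllables in the domain: 1, 5. The leftmost is syllable 1 (sa:).
  → primary stress on syllable 1.
Suffixed `sa:.ski.pe.plo.do:l.sa.su.si:s` (8 syllables):
  The final syllable (8, si:s) is extrametrical; the stress domain is syllables 1–7.
  Weights: 1 sa: H, 2 ski L, 3 pe L, 4 plo L, 5 do:l H, 6 sa L, 7 su L.
  Heavy syllables in the domain: 1, 5. The leftmost is syllable 1 (sa:).
  → primary stress on syllable 1.

no: stays on 1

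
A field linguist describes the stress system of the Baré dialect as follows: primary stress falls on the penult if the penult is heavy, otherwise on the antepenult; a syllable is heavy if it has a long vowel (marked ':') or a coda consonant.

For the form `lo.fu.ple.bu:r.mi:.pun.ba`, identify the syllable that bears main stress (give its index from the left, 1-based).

6

Weights: 5 mi: H, 6 pun H, 7 ba L.
The penult (syllable 6, pun) is heavy, so it takes stress.
Primary stress: syllable 6 → lo.fu.ple.bu:r.mi:.ˈpun.ba.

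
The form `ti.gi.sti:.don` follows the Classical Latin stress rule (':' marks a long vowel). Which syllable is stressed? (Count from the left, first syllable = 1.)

3

Classical Latin: stress the penult if heavy (long vowel or closed), else the antepenult.
Weights: 2 gi L, 3 sti: H, 4 don H.
The penult (syllable 3, sti:) is heavy, so it takes stress.
Stress on syllable 3: ti.gi.ˈsti:.don.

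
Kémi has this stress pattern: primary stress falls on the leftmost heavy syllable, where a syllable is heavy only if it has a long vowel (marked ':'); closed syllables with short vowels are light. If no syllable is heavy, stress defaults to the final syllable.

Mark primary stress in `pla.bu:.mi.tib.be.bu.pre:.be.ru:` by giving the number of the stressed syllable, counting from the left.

Weights: 1 pla L, 2 bu: H, 3 mi L, 4 tib L, 5 be L, 6 bu L, 7 pre: H, 8 be L, 9 ru: H.
Heavy syllables in the domain: 2, 7, 9. The leftmost is syllable 2 (bu:).
Primary stress: syllable 2 → pla.ˈbu:.mi.tib.be.bu.pre:.be.ru:.

2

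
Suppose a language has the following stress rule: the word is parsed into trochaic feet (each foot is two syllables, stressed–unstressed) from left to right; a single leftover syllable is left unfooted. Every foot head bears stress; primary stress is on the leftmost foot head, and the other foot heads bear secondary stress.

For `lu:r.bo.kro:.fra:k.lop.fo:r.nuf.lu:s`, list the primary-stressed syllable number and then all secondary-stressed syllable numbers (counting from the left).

Parse left to right into trochaic (ˈσσ) feet: (ˈlu:r.bo) (ˈkro:.fra:k) (ˈlop.fo:r) (ˈnuf.lu:s).
Foot heads (stressed positions): 1, 3, 5, 7.
End Rule Leftmost: primary stress on the leftmost head = syllable 1.
Secondary stress on 3, 5, 7: ˈlu:r.bo.ˌkro:.fra:k.ˌlop.fo:r.ˌnuf.lu:s.

primary 1, secondary 3, 5, 7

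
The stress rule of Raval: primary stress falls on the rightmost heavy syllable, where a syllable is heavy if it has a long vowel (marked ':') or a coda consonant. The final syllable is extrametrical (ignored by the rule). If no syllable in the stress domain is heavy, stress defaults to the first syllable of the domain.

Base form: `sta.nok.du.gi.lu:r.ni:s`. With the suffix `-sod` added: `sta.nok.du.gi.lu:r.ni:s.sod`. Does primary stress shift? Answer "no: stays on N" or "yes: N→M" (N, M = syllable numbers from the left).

yes: 5→6

Base `sta.nok.du.gi.lu:r.ni:s` (6 syllables):
  The final syllable (6, ni:s) is extrametrical; the stress domain is syllables 1–5.
  Weights: 1 sta L, 2 nok H, 3 du L, 4 gi L, 5 lu:r H.
  Heavy syllables in the domain: 2, 5. The rightmost is syllable 5 (lu:r).
  → primary stress on syllable 5.
Suffixed `sta.nok.du.gi.lu:r.ni:s.sod` (7 syllables):
  The final syllable (7, sod) is extrametrical; the stress domain is syllables 1–6.
  Weights: 1 sta L, 2 nok H, 3 du L, 4 gi L, 5 lu:r H, 6 ni:s H.
  Heavy syllables in the domain: 2, 5, 6. The rightmost is syllable 6 (ni:s).
  → primary stress on syllable 6.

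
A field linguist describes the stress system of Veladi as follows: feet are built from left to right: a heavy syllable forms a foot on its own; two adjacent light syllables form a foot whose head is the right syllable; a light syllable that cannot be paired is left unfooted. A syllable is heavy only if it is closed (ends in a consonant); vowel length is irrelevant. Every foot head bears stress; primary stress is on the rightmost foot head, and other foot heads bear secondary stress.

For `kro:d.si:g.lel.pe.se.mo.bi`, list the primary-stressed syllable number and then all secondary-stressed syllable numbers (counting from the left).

primary 7, secondary 1, 2, 3, 5

Weights: 1 kro:d H, 2 si:g H, 3 lel H, 4 pe L, 5 se L, 6 mo L, 7 bi L.
Parse left to right (heavy = foot alone; LL = one foot; stranded L unfooted): (ˈkro:d) (ˈsi:g) (ˈlel) (pe.ˈse) (mo.ˈbi).
Foot heads: 1, 2, 3, 5, 7.
Primary stress on the rightmost head = syllable 7.
Secondary stress on 1, 2, 3, 5: ˌkro:d.ˌsi:g.ˌlel.pe.ˌse.mo.ˈbi.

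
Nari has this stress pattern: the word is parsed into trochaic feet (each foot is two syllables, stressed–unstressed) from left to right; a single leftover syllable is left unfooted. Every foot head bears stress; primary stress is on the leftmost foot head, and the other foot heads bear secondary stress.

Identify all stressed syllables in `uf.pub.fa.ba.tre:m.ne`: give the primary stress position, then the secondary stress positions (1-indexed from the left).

primary 1, secondary 3, 5

Parse left to right into trochaic (ˈσσ) feet: (ˈuf.pub) (ˈfa.ba) (ˈtre:m.ne).
Foot heads (stressed positions): 1, 3, 5.
End Rule Leftmost: primary stress on the leftmost head = syllable 1.
Secondary stress on 3, 5: ˈuf.pub.ˌfa.ba.ˌtre:m.ne.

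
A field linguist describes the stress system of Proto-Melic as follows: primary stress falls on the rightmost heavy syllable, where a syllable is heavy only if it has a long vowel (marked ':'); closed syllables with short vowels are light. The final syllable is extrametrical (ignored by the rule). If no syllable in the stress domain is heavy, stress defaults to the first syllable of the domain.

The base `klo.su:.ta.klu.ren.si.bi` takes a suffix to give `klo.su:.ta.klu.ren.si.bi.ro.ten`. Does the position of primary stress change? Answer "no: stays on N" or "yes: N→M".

Base `klo.su:.ta.klu.ren.si.bi` (7 syllables):
  The final syllable (7, bi) is extrametrical; the stress domain is syllables 1–6.
  Weights: 1 klo L, 2 su: H, 3 ta L, 4 klu L, 5 ren L, 6 si L.
  Heavy syllables in the domain: 2. The rightmost is syllable 2 (su:).
  → primary stress on syllable 2.
Suffixed `klo.su:.ta.klu.ren.si.bi.ro.ten` (9 syllables):
  The final syllable (9, ten) is extrametrical; the stress domain is syllables 1–8.
  Weights: 1 klo L, 2 su: H, 3 ta L, 4 klu L, 5 ren L, 6 si L, 7 bi L, 8 ro L.
  Heavy syllables in the domain: 2. The rightmost is syllable 2 (su:).
  → primary stress on syllable 2.

no: stays on 2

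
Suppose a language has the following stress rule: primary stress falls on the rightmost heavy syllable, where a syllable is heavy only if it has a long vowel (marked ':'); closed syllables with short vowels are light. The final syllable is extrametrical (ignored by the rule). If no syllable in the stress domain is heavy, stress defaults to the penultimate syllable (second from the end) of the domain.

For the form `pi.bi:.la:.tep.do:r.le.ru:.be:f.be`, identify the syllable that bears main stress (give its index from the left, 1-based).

8

The final syllable (9, be) is extrametrical; the stress domain is syllables 1–8.
Weights: 1 pi L, 2 bi: H, 3 la: H, 4 tep L, 5 do:r H, 6 le L, 7 ru: H, 8 be:f H.
Heavy syllables in the domain: 2, 3, 5, 7, 8. The rightmost is syllable 8 (be:f).
Primary stress: syllable 8 → pi.bi:.la:.tep.do:r.le.ru:.ˈbe:f.be.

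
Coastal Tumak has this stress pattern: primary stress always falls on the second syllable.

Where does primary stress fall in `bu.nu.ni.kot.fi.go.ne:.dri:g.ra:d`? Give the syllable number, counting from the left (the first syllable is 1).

The word has 9 syllables; the second syllable is syllable 2 (nu).
Primary stress: syllable 2 → bu.ˈnu.ni.kot.fi.go.ne:.dri:g.ra:d.

2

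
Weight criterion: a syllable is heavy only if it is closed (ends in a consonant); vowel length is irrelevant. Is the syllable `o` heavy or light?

light

`o`: short vowel, open (no coda). Open (no coda) → light.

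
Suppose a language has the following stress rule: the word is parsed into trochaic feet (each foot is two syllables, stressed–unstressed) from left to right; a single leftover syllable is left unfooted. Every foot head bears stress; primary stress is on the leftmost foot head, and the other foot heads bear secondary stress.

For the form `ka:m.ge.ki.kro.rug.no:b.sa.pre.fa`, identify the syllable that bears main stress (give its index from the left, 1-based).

1

Parse left to right into trochaic (ˈσσ) feet: (ˈka:m.ge) (ˈki.kro) (ˈrug.no:b) (ˈsa.pre) fa. Syllable 9 is left unfooted.
Foot heads (stressed positions): 1, 3, 5, 7.
End Rule Leftmost: primary stress on the leftmost head = syllable 1.
Primary stress: syllable 1 → ˈka:m.ge.ki.kro.rug.no:b.sa.pre.fa.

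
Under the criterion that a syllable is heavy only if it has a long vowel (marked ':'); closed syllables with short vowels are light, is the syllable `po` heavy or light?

light

`po`: short vowel, open (no coda). Short vowel → light.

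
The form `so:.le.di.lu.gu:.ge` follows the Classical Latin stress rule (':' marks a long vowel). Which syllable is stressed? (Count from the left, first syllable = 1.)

Classical Latin: stress the penult if heavy (long vowel or closed), else the antepenult.
Weights: 4 lu L, 5 gu: H, 6 ge L.
The penult (syllable 5, gu:) is heavy, so it takes stress.
Stress on syllable 5: so:.le.di.lu.ˈgu:.ge.

5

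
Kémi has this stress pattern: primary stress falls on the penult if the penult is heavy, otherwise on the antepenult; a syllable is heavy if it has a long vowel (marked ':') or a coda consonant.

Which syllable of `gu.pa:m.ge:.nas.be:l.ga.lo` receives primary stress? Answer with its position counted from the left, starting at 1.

Weights: 5 be:l H, 6 ga L, 7 lo L.
The penult (syllable 6, ga) is light, so stress falls on the antepenult (syllable 5, be:l).
Primary stress: syllable 5 → gu.pa:m.ge:.nas.ˈbe:l.ga.lo.

5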